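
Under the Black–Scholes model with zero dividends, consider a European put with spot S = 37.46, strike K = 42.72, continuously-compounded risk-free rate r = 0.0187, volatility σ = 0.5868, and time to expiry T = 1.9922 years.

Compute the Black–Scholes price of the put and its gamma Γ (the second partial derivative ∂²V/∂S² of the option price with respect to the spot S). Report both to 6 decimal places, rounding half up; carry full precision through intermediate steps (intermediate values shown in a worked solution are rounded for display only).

σ√T = 0.5868·√1.9922 = 0.828241
d₁ = (ln(S/K) + (r+σ²/2)T) / (σ√T) = (ln(37.46/42.72) + (0.0187+0.5868²/2)·1.9922) / 0.828241 = (-0.131393 + 0.380245) / 0.828241 = 0.300459
d₂ = d₁ − σ√T = 0.300459 − 0.828241 = -0.527782
e^{−rT} = e^{−0.0187·1.9922} = 0.963431
N(−d₁) = 0.381914,  N(−d₂) = 0.701175
Put price V = K·e^{−rT}·N(−d₂) − S·N(−d₁) = 28.858798 − 14.306488 = 14.552310
φ(d₁) = (1/√(2π))·e^{−d₁²/2} = 0.381335
Γ = φ(d₁) / (S·σ·√T) = 0.012291

price = 14.552310
Γ = 0.012291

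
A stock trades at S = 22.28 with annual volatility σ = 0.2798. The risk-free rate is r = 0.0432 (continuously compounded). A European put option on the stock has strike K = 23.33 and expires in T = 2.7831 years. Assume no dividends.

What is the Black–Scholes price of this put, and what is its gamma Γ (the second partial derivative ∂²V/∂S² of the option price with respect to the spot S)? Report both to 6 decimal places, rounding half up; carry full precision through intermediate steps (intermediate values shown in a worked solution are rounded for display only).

σ√T = 0.2798·√2.7831 = 0.466780
d₁ = (ln(S/K) + (r+σ²/2)T) / (σ√T) = (ln(22.28/23.33) + (0.0432+0.2798²/2)·2.7831) / 0.466780 = (-0.046051 + 0.229172) / 0.466780 = 0.392307
d₂ = d₁ − σ√T = 0.392307 − 0.466780 = -0.074473
e^{−rT} = e^{−0.0432·2.7831} = 0.886717
N(−d₁) = 0.347416,  N(−d₂) = 0.529683
Put price V = K·e^{−rT}·N(−d₂) − S·N(−d₁) = 10.957603 − 7.740422 = 3.217180
φ(d₁) = (1/√(2π))·e^{−d₁²/2} = 0.369394
Γ = φ(d₁) / (S·σ·√T) = 0.035519

price = 3.217180
Γ = 0.035519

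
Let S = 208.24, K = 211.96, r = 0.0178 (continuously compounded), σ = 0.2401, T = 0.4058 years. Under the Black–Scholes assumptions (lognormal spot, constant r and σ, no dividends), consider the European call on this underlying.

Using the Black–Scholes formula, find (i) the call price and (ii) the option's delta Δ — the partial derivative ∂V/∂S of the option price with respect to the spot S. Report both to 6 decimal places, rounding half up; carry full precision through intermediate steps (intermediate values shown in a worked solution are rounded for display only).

price = 11.693572
Δ = 0.503166

σ√T = 0.2401·√0.4058 = 0.152950
d₁ = (ln(S/K) + (r+σ²/2)T) / (σ√T) = (ln(208.24/211.96) + (0.0178+0.2401²/2)·0.4058) / 0.152950 = (-0.017706 + 0.018920) / 0.152950 = 0.007935
d₂ = d₁ − σ√T = 0.007935 − 0.152950 = -0.145014
e^{−rT} = e^{−0.0178·0.4058} = 0.992803
N(d₁) = 0.503166,  N(d₂) = 0.442350
Call price V = S·N(d₁) − K·e^{−rT}·N(d₂) = 104.779226 − 93.085654 = 11.693572
Δ = N(d₁) = 0.503166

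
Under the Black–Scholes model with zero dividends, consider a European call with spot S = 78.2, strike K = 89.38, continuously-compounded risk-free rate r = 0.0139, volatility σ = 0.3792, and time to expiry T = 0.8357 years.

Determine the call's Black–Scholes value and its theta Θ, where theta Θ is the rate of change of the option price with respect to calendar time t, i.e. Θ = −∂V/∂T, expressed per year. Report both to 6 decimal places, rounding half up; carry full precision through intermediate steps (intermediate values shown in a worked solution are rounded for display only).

σ√T = 0.3792·√0.8357 = 0.346652
d₁ = (ln(S/K) + (r+σ²/2)T) / (σ√T) = (ln(78.2/89.38) + (0.0139+0.3792²/2)·0.8357) / 0.346652 = (-0.133627 + 0.071700) / 0.346652 = -0.178644
d₂ = d₁ − σ√T = -0.178644 − 0.346652 = -0.525296
e^{−rT} = e^{−0.0139·0.8357} = 0.988451
N(d₁) = 0.429109,  N(d₂) = 0.299689
Call price V = S·N(d₁) − K·e^{−rT}·N(d₂) = 33.556291 − 26.476825 = 7.079466
φ(d₁) = (1/√(2π))·e^{−d₁²/2} = 0.392627
Θ = −S·φ(d₁)·σ/(2√T) − r·K·e^{−rT}·N(d₂) = −6.367955 − 0.368028 = -6.735983

price = 7.079466
Θ = -6.735983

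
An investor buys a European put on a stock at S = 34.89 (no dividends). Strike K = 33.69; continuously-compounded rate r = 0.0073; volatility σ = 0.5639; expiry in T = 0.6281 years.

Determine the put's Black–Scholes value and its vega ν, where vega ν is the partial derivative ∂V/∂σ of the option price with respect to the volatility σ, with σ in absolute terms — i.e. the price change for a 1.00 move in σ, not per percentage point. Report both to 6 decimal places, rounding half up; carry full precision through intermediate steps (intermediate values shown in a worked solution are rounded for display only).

price = 5.395694
ν = 10.507122

σ√T = 0.5639·√0.6281 = 0.446906
d₁ = (ln(S/K) + (r+σ²/2)T) / (σ√T) = (ln(34.89/33.69) + (0.0073+0.5639²/2)·0.6281) / 0.446906 = (0.034999 + 0.104448) / 0.446906 = 0.312027
d₂ = d₁ − σ√T = 0.312027 − 0.446906 = -0.134879
e^{−rT} = e^{−0.0073·0.6281} = 0.995425
N(−d₁) = 0.377510,  N(−d₂) = 0.553646
Put price V = K·e^{−rT}·N(−d₂) − S·N(−d₁) = 18.567014 − 13.171320 = 5.395694
φ(d₁) = (1/√(2π))·e^{−d₁²/2} = 0.379987
ν = S·φ(d₁)·√T = 10.507122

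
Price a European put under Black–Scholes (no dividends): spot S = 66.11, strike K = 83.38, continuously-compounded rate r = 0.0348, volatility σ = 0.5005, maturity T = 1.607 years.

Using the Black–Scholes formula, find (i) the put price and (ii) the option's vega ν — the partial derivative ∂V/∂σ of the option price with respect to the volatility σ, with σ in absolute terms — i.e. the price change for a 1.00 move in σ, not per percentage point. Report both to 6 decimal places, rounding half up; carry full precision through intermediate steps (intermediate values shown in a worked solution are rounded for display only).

price = 25.075757
ν = 33.407578

σ√T = 0.5005·√1.607 = 0.634471
d₁ = (ln(S/K) + (r+σ²/2)T) / (σ√T) = (ln(66.11/83.38) + (0.0348+0.5005²/2)·1.607) / 0.634471 = (-0.232088 + 0.257201) / 0.634471 = 0.039580
d₂ = d₁ − σ√T = 0.039580 − 0.634471 = -0.594892
e^{−rT} = e^{−0.0348·1.607} = 0.945611
N(−d₁) = 0.484214,  N(−d₂) = 0.724042
Put price V = K·e^{−rT}·N(−d₂) − S·N(−d₁) = 57.087155 − 32.011398 = 25.075757
φ(d₁) = (1/√(2π))·e^{−d₁²/2} = 0.398630
ν = S·φ(d₁)·√T = 33.407578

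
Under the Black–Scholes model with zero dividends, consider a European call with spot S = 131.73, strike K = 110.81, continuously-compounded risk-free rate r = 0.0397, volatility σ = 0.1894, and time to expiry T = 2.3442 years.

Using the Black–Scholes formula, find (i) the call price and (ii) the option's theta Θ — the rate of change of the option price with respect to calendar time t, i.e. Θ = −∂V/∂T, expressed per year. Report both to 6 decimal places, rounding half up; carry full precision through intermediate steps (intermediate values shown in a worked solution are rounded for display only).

price = 33.999724
Θ = -4.975415

σ√T = 0.1894·√2.3442 = 0.289986
d₁ = (ln(S/K) + (r+σ²/2)T) / (σ√T) = (ln(131.73/110.81) + (0.0397+0.1894²/2)·2.3442) / 0.289986 = (0.172937 + 0.135111) / 0.289986 = 1.062285
d₂ = d₁ − σ√T = 1.062285 − 0.289986 = 0.772299
e^{−rT} = e^{−0.0397·2.3442} = 0.911135
N(d₁) = 0.855947,  N(d₂) = 0.780031
Call price V = S·N(d₁) − K·e^{−rT}·N(d₂) = 112.753889 − 78.754164 = 33.999724
φ(d₁) = (1/√(2π))·e^{−d₁²/2} = 0.226919
Θ = −S·φ(d₁)·σ/(2√T) − r·K·e^{−rT}·N(d₂) = −1.848875 − 3.126540 = -4.975415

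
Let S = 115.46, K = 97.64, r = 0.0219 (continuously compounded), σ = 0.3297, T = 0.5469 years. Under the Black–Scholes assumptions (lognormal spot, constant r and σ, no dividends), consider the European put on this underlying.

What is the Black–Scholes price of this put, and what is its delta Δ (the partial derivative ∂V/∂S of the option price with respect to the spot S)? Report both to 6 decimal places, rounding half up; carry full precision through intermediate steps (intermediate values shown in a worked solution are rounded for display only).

price = 3.439188
Δ = -0.195289

σ√T = 0.3297·√0.5469 = 0.243822
d₁ = (ln(S/K) + (r+σ²/2)T) / (σ√T) = (ln(115.46/97.64) + (0.0219+0.3297²/2)·0.5469) / 0.243822 = (0.167637 + 0.041702) / 0.243822 = 0.858571
d₂ = d₁ − σ√T = 0.858571 − 0.243822 = 0.614749
e^{−rT} = e^{−0.0219·0.5469} = 0.988094
N(−d₁) = 0.195289,  N(−d₂) = 0.269360
Put price V = K·e^{−rT}·N(−d₂) − S·N(−d₁) = 25.987200 − 22.548012 = 3.439188
Δ = −N(−d₁) = -0.195289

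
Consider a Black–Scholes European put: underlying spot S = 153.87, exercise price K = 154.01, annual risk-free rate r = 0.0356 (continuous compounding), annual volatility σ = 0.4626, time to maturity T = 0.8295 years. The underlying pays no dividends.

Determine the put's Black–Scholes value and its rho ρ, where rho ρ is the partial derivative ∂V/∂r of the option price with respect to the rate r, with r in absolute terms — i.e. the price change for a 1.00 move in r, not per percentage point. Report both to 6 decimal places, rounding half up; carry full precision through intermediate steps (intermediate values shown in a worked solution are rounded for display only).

σ√T = 0.4626·√0.8295 = 0.421322
d₁ = (ln(S/K) + (r+σ²/2)T) / (σ√T) = (ln(153.87/154.01) + (0.0356+0.4626²/2)·0.8295) / 0.421322 = (-0.000909 + 0.118286) / 0.421322 = 0.278592
d₂ = d₁ − σ√T = 0.278592 − 0.421322 = -0.142730
e^{−rT} = e^{−0.0356·0.8295} = 0.970902
N(−d₁) = 0.390279,  N(−d₂) = 0.556748
Put price V = K·e^{−rT}·N(−d₂) − S·N(−d₁) = 83.249762 − 60.052242 = 23.197519
ρ = −K·T·e^{−rT}·N(−d₂) = -69.055677

price = 23.197519
ρ = -69.055677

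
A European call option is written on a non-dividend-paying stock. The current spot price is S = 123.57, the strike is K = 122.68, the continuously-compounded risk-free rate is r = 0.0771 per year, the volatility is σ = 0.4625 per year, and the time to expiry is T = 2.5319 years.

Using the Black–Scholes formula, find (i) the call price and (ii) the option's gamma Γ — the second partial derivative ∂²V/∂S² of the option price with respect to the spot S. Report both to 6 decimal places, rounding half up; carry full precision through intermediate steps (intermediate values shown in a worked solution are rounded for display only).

price = 44.702003
Γ = 0.003568

σ√T = 0.4625·√2.5319 = 0.735927
d₁ = (ln(S/K) + (r+σ²/2)T) / (σ√T) = (ln(123.57/122.68) + (0.0771+0.4625²/2)·2.5319) / 0.735927 = (0.007228 + 0.466004) / 0.735927 = 0.643042
d₂ = d₁ − σ√T = 0.643042 − 0.735927 = -0.092885
e^{−rT} = e^{−0.0771·2.5319} = 0.822662
N(d₁) = 0.739902,  N(d₂) = 0.462997
Call price V = S·N(d₁) − K·e^{−rT}·N(d₂) = 91.429654 − 46.727651 = 44.702003
φ(d₁) = (1/√(2π))·e^{−d₁²/2} = 0.324428
Γ = φ(d₁) / (S·σ·√T) = 0.003568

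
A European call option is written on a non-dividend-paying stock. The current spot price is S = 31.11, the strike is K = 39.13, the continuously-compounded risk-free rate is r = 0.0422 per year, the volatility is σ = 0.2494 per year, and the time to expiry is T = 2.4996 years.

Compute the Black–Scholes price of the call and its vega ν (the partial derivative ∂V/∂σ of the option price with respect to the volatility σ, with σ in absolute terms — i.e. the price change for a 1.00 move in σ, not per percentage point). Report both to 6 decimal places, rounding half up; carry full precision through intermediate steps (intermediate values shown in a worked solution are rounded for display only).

price = 3.381519
ν = 19.488217

σ√T = 0.2494·√2.4996 = 0.394304
d₁ = (ln(S/K) + (r+σ²/2)T) / (σ√T) = (ln(31.11/39.13) + (0.0422+0.2494²/2)·2.4996) / 0.394304 = (-0.229360 + 0.183221) / 0.394304 = -0.117014
d₂ = d₁ − σ√T = -0.117014 − 0.394304 = -0.511318
e^{−rT} = e^{−0.0422·2.4996} = 0.899890
N(d₁) = 0.453425,  N(d₂) = 0.304564
Call price V = S·N(d₁) − K·e^{−rT}·N(d₂) = 14.106040 − 10.724521 = 3.381519
φ(d₁) = (1/√(2π))·e^{−d₁²/2} = 0.396220
ν = S·φ(d₁)·√T = 19.488217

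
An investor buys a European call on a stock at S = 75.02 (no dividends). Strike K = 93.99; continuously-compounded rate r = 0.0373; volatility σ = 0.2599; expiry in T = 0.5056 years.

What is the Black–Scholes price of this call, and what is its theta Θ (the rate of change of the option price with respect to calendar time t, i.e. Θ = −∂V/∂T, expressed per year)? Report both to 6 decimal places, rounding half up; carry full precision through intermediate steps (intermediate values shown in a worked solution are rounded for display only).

σ√T = 0.2599·√0.5056 = 0.184803
d₁ = (ln(S/K) + (r+σ²/2)T) / (σ√T) = (ln(75.02/93.99) + (0.0373+0.2599²/2)·0.5056) / 0.184803 = (-0.225434 + 0.035935) / 0.184803 = -1.025407
d₂ = d₁ − σ√T = -1.025407 − 0.184803 = -1.210210
e^{−rT} = e^{−0.0373·0.5056} = 0.981318
N(d₁) = 0.152586,  N(d₂) = 0.113099
Call price V = S·N(d₁) − K·e^{−rT}·N(d₂) = 11.446972 − 10.431590 = 1.015382
φ(d₁) = (1/√(2π))·e^{−d₁²/2} = 0.235824
Θ = −S·φ(d₁)·σ/(2√T) − r·K·e^{−rT}·N(d₂) = −3.233243 − 0.389098 = -3.622341

price = 1.015382
Θ = -3.622341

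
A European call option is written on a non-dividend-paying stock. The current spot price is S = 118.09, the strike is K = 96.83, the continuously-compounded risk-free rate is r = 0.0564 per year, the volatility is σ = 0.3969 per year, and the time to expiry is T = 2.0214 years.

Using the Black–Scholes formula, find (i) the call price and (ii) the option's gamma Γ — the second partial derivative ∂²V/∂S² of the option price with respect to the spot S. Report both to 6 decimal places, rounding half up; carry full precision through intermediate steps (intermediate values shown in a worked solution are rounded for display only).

σ√T = 0.3969·√2.0214 = 0.564296
d₁ = (ln(S/K) + (r+σ²/2)T) / (σ√T) = (ln(118.09/96.83) + (0.0564+0.3969²/2)·2.0214) / 0.564296 = (0.198490 + 0.273222) / 0.564296 = 0.835930
d₂ = d₁ − σ√T = 0.835930 − 0.564296 = 0.271634
e^{−rT} = e^{−0.0564·2.0214} = 0.892252
N(d₁) = 0.798403,  N(d₂) = 0.607048
Call price V = S·N(d₁) − K·e^{−rT}·N(d₂) = 94.283398 − 52.446984 = 41.836415
φ(d₁) = (1/√(2π))·e^{−d₁²/2} = 0.281302
Γ = φ(d₁) / (S·σ·√T) = 0.004221

price = 41.836415
Γ = 0.004221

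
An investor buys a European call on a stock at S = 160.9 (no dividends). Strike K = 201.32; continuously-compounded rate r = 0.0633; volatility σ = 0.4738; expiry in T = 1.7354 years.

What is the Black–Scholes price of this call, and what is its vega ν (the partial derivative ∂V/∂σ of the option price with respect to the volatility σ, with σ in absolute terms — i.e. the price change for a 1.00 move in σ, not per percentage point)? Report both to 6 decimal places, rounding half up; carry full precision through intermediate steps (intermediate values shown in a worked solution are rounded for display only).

σ√T = 0.4738·√1.7354 = 0.624158
d₁ = (ln(S/K) + (r+σ²/2)T) / (σ√T) = (ln(160.9/201.32) + (0.0633+0.4738²/2)·1.7354) / 0.624158 = (-0.224113 + 0.304638) / 0.624158 = 0.129014
d₂ = d₁ − σ√T = 0.129014 − 0.624158 = -0.495145
e^{−rT} = e^{−0.0633·1.7354} = 0.895968
N(d₁) = 0.551327,  N(d₂) = 0.310249
Call price V = S·N(d₁) − K·e^{−rT}·N(d₂) = 88.708458 − 55.961551 = 32.746907
φ(d₁) = (1/√(2π))·e^{−d₁²/2} = 0.395636
ν = S·φ(d₁)·√T = 83.859368

price = 32.746907
ν = 83.859368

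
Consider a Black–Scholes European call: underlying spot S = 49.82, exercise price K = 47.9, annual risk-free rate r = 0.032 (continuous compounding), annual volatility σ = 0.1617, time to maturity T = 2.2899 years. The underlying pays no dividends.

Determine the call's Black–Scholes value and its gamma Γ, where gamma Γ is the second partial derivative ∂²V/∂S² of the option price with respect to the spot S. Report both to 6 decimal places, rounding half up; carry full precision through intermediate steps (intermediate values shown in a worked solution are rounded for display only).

σ√T = 0.1617·√2.2899 = 0.244691
d₁ = (ln(S/K) + (r+σ²/2)T) / (σ√T) = (ln(49.82/47.9) + (0.032+0.1617²/2)·2.2899) / 0.244691 = (0.039301 + 0.103214) / 0.244691 = 0.582427
d₂ = d₁ − σ√T = 0.582427 − 0.244691 = 0.337736
e^{−rT} = e^{−0.032·2.2899} = 0.929344
N(d₁) = 0.719860,  N(d₂) = 0.632219
Call price V = S·N(d₁) − K·e^{−rT}·N(d₂) = 35.863444 − 28.143571 = 7.719873
φ(d₁) = (1/√(2π))·e^{−d₁²/2} = 0.336705
Γ = φ(d₁) / (S·σ·√T) = 0.027620

price = 7.719873
Γ = 0.027620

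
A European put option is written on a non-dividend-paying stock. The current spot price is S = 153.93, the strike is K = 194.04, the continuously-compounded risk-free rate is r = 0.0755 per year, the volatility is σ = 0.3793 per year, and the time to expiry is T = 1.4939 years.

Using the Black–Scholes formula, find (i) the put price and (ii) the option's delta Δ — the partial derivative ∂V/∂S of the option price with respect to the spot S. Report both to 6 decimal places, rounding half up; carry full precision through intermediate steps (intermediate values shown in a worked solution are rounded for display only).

price = 40.662741
Δ = -0.509735

σ√T = 0.3793·√1.4939 = 0.463600
d₁ = (ln(S/K) + (r+σ²/2)T) / (σ√T) = (ln(153.93/194.04) + (0.0755+0.3793²/2)·1.4939) / 0.463600 = (-0.231566 + 0.220252) / 0.463600 = -0.024405
d₂ = d₁ − σ√T = -0.024405 − 0.463600 = -0.488006
e^{−rT} = e^{−0.0755·1.4939} = 0.893339
N(−d₁) = 0.509735,  N(−d₂) = 0.687227
Put price V = K·e^{−rT}·N(−d₂) − S·N(−d₁) = 119.126308 − 78.463567 = 40.662741
Δ = −N(−d₁) = -0.509735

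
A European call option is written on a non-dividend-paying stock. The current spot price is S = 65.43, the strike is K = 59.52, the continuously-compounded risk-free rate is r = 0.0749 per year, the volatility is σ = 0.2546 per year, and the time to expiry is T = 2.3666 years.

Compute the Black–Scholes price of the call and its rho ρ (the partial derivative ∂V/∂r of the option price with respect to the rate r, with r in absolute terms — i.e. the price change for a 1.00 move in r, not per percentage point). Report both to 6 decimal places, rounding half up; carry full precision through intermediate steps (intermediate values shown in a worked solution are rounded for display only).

σ√T = 0.2546·√2.3666 = 0.391670
d₁ = (ln(S/K) + (r+σ²/2)T) / (σ√T) = (ln(65.43/59.52) + (0.0749+0.2546²/2)·2.3666) / 0.391670 = (0.094668 + 0.253961) / 0.391670 = 0.890110
d₂ = d₁ − σ√T = 0.890110 − 0.391670 = 0.498439
e^{−rT} = e^{−0.0749·2.3666} = 0.837563
N(d₁) = 0.813297,  N(d₂) = 0.690913
Call price V = S·N(d₁) − K·e^{−rT}·N(d₂) = 53.213991 − 34.443226 = 18.770765
ρ = K·T·e^{−rT}·N(d₂) = 81.513338

price = 18.770765
ρ = 81.513338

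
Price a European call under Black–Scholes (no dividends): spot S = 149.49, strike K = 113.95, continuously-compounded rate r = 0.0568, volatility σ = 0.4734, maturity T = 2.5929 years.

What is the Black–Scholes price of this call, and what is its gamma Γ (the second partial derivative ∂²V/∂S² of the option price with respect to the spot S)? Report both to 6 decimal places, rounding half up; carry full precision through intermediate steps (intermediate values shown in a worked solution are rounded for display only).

σ√T = 0.4734·√2.5929 = 0.762292
d₁ = (ln(S/K) + (r+σ²/2)T) / (σ√T) = (ln(149.49/113.95) + (0.0568+0.4734²/2)·2.5929) / 0.762292 = (0.271470 + 0.437821) / 0.762292 = 0.930472
d₂ = d₁ − σ√T = 0.930472 − 0.762292 = 0.168180
e^{−rT} = e^{−0.0568·2.5929} = 0.863055
N(d₁) = 0.823937,  N(d₂) = 0.566779
Call price V = S·N(d₁) − K·e^{−rT}·N(d₂) = 123.170271 − 55.739972 = 67.430300
φ(d₁) = (1/√(2π))·e^{−d₁²/2} = 0.258767
Γ = φ(d₁) / (S·σ·√T) = 0.002271

price = 67.430300
Γ = 0.002271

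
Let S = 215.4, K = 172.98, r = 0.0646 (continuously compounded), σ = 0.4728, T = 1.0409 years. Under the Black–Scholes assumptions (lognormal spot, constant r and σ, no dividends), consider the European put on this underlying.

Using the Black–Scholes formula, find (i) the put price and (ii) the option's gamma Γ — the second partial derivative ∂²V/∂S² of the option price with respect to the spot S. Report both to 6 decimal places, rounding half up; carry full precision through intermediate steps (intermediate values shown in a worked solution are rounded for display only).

price = 15.095887
Γ = 0.002709

σ√T = 0.4728·√1.0409 = 0.482372
d₁ = (ln(S/K) + (r+σ²/2)T) / (σ√T) = (ln(215.4/172.98) + (0.0646+0.4728²/2)·1.0409) / 0.482372 = (0.219321 + 0.183583) / 0.482372 = 0.835256
d₂ = d₁ − σ√T = 0.835256 − 0.482372 = 0.352885
e^{−rT} = e^{−0.0646·1.0409} = 0.934969
N(−d₁) = 0.201787,  N(−d₂) = 0.362087
Put price V = K·e^{−rT}·N(−d₂) − S·N(−d₁) = 58.560732 − 43.464845 = 15.095887
φ(d₁) = (1/√(2π))·e^{−d₁²/2} = 0.281460
Γ = φ(d₁) / (S·σ·√T) = 0.002709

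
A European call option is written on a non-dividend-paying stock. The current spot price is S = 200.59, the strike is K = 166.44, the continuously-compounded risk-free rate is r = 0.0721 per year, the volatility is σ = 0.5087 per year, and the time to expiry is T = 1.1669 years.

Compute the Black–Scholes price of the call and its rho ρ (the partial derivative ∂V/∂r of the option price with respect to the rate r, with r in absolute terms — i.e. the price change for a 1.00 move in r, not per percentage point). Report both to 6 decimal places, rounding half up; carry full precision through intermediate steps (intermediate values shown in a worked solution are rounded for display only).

σ√T = 0.5087·√1.1669 = 0.549514
d₁ = (ln(S/K) + (r+σ²/2)T) / (σ√T) = (ln(200.59/166.44) + (0.0721+0.5087²/2)·1.1669) / 0.549514 = (0.186628 + 0.235116) / 0.549514 = 0.767486
d₂ = d₁ − σ√T = 0.767486 − 0.549514 = 0.217973
e^{−rT} = e^{−0.0721·1.1669} = 0.919309
N(d₁) = 0.778604,  N(d₂) = 0.586275
Call price V = S·N(d₁) − K·e^{−rT}·N(d₂) = 156.180137 − 89.705735 = 66.474402
ρ = K·T·e^{−rT}·N(d₂) = 104.677622

price = 66.474402
ρ = 104.677622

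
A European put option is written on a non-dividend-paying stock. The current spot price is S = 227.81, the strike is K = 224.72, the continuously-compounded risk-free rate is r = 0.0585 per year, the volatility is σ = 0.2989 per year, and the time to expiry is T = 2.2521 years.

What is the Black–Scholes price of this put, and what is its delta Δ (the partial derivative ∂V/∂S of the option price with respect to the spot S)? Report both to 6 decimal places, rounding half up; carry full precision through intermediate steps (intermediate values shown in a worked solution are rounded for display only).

σ√T = 0.2989·√2.2521 = 0.448559
d₁ = (ln(S/K) + (r+σ²/2)T) / (σ√T) = (ln(227.81/224.72) + (0.0585+0.2989²/2)·2.2521) / 0.448559 = (0.013657 + 0.232351) / 0.448559 = 0.548439
d₂ = d₁ − σ√T = 0.548439 − 0.448559 = 0.099880
e^{−rT} = e^{−0.0585·2.2521} = 0.876562
N(−d₁) = 0.291695,  N(−d₂) = 0.460220
Put price V = K·e^{−rT}·N(−d₂) − S·N(−d₁) = 90.654586 − 66.451106 = 24.203480
Δ = −N(−d₁) = -0.291695

price = 24.203480
Δ = -0.291695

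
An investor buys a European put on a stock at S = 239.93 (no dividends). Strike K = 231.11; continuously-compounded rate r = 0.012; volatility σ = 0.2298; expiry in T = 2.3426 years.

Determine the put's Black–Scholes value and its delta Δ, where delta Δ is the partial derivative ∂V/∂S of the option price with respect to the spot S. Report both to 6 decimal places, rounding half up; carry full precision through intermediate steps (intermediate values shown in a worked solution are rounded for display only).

price = 25.373334
Δ = -0.358575

σ√T = 0.2298·√2.3426 = 0.351722
d₁ = (ln(S/K) + (r+σ²/2)T) / (σ√T) = (ln(239.93/231.11) + (0.012+0.2298²/2)·2.3426) / 0.351722 = (0.037453 + 0.089965) / 0.351722 = 0.362271
d₂ = d₁ − σ√T = 0.362271 − 0.351722 = 0.010550
e^{−rT} = e^{−0.012·2.3426} = 0.972280
N(−d₁) = 0.358575,  N(−d₂) = 0.495791
Put price V = K·e^{−rT}·N(−d₂) − S·N(−d₁) = 111.406143 − 86.032809 = 25.373334
Δ = −N(−d₁) = -0.358575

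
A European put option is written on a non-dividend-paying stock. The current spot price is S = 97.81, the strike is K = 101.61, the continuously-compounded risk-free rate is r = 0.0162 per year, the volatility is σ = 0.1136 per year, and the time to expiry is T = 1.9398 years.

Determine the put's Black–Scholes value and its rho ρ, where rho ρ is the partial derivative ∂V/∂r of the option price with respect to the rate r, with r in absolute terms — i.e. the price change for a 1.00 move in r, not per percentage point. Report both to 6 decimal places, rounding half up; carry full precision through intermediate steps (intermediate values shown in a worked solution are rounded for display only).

price = 6.521842
ρ = -104.730374

σ√T = 0.1136·√1.9398 = 0.158218
d₁ = (ln(S/K) + (r+σ²/2)T) / (σ√T) = (ln(97.81/101.61) + (0.0162+0.1136²/2)·1.9398) / 0.158218 = (-0.038115 + 0.043941) / 0.158218 = 0.036823
d₂ = d₁ − σ√T = 0.036823 − 0.158218 = -0.121395
e^{−rT} = e^{−0.0162·1.9398} = 0.969064
N(−d₁) = 0.485313,  N(−d₂) = 0.548311
Put price V = K·e^{−rT}·N(−d₂) − S·N(−d₁) = 53.990295 − 47.468453 = 6.521842
ρ = −K·T·e^{−rT}·N(−d₂) = -104.730374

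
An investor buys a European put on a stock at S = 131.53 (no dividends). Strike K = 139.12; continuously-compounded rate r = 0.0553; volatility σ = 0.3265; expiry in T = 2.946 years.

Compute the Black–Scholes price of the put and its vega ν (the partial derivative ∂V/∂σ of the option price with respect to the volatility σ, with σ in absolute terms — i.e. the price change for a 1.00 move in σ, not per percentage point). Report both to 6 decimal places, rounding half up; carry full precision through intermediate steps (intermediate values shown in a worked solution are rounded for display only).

σ√T = 0.3265·√2.946 = 0.560402
d₁ = (ln(S/K) + (r+σ²/2)T) / (σ√T) = (ln(131.53/139.12) + (0.0553+0.3265²/2)·2.946) / 0.560402 = (-0.056102 + 0.319939) / 0.560402 = 0.470800
d₂ = d₁ − σ√T = 0.470800 − 0.560402 = -0.089602
e^{−rT} = e^{−0.0553·2.946} = 0.849664
N(−d₁) = 0.318892,  N(−d₂) = 0.535698
Put price V = K·e^{−rT}·N(−d₂) − S·N(−d₁) = 63.322389 − 41.943851 = 21.378537
φ(d₁) = (1/√(2π))·e^{−d₁²/2} = 0.357091
ν = S·φ(d₁)·√T = 80.615781

price = 21.378537
ν = 80.615781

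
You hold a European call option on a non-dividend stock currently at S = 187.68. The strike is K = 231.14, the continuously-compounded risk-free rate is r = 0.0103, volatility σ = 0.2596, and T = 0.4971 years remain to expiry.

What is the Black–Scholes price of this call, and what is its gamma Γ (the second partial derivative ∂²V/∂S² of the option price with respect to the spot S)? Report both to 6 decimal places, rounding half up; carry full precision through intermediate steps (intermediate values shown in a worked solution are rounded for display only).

price = 2.551017
Γ = 0.006914

σ√T = 0.2596·√0.4971 = 0.183032
d₁ = (ln(S/K) + (r+σ²/2)T) / (σ√T) = (ln(187.68/231.14) + (0.0103+0.2596²/2)·0.4971) / 0.183032 = (-0.208285 + 0.021870) / 0.183032 = -1.018483
d₂ = d₁ − σ√T = -1.018483 − 0.183032 = -1.201515
e^{−rT} = e^{−0.0103·0.4971} = 0.994893
N(d₁) = 0.154224,  N(d₂) = 0.114776
Call price V = S·N(d₁) − K·e^{−rT}·N(d₂) = 28.944813 − 26.393796 = 2.551017
φ(d₁) = (1/√(2π))·e^{−d₁²/2} = 0.237499
Γ = φ(d₁) / (S·σ·√T) = 0.006914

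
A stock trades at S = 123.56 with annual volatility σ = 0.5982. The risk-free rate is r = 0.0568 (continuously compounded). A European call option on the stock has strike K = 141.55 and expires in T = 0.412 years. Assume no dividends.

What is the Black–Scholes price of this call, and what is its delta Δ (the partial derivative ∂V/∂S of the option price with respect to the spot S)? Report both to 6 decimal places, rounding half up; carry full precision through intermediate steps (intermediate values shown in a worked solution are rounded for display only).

σ√T = 0.5982·√0.412 = 0.383968
d₁ = (ln(S/K) + (r+σ²/2)T) / (σ√T) = (ln(123.56/141.55) + (0.0568+0.5982²/2)·0.412) / 0.383968 = (-0.135926 + 0.097117) / 0.383968 = -0.101073
d₂ = d₁ − σ√T = -0.101073 − 0.383968 = -0.485041
e^{−rT} = e^{−0.0568·0.412} = 0.976870
N(d₁) = 0.459746,  N(d₂) = 0.313824
Call price V = S·N(d₁) − K·e^{−rT}·N(d₂) = 56.806242 − 43.394260 = 13.411982
Δ = N(d₁) = 0.459746

price = 13.411982
Δ = 0.459746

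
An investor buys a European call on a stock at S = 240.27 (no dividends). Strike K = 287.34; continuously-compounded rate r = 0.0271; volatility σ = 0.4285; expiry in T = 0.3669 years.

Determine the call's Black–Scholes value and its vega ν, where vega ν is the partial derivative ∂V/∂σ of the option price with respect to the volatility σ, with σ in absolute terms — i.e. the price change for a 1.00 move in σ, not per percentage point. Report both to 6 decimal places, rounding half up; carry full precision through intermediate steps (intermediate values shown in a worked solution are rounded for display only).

σ√T = 0.4285·√0.3669 = 0.259552
d₁ = (ln(S/K) + (r+σ²/2)T) / (σ√T) = (ln(240.27/287.34) + (0.0271+0.4285²/2)·0.3669) / 0.259552 = (-0.178903 + 0.043627) / 0.259552 = -0.521191
d₂ = d₁ − σ√T = -0.521191 − 0.259552 = -0.780743
e^{−rT} = e^{−0.0271·0.3669} = 0.990106
N(d₁) = 0.301117,  N(d₂) = 0.217477
Call price V = S·N(d₁) − K·e^{−rT}·N(d₂) = 72.349356 − 61.871529 = 10.477827
φ(d₁) = (1/√(2π))·e^{−d₁²/2} = 0.348277
ν = S·φ(d₁)·√T = 50.687119

price = 10.477827
ν = 50.687119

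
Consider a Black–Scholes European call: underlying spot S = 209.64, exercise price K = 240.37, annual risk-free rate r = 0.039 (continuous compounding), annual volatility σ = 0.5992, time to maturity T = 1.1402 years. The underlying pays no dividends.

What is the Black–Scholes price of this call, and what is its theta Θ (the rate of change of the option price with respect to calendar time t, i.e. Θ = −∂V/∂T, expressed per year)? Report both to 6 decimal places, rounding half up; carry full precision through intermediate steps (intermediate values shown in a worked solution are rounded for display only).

price = 45.572394
Θ = -25.987261

σ√T = 0.5992·√1.1402 = 0.639827
d₁ = (ln(S/K) + (r+σ²/2)T) / (σ√T) = (ln(209.64/240.37) + (0.039+0.5992²/2)·1.1402) / 0.639827 = (-0.136788 + 0.249157) / 0.639827 = 0.175625
d₂ = d₁ − σ√T = 0.175625 − 0.639827 = -0.464202
e^{−rT} = e^{−0.039·1.1402} = 0.956506
N(d₁) = 0.569706,  N(d₂) = 0.321251
Call price V = S·N(d₁) − K·e^{−rT}·N(d₂) = 119.433067 − 73.860673 = 45.572394
φ(d₁) = (1/√(2π))·e^{−d₁²/2} = 0.392837
Θ = −S·φ(d₁)·σ/(2√T) − r·K·e^{−rT}·N(d₂) = −23.106695 − 2.880566 = -25.987261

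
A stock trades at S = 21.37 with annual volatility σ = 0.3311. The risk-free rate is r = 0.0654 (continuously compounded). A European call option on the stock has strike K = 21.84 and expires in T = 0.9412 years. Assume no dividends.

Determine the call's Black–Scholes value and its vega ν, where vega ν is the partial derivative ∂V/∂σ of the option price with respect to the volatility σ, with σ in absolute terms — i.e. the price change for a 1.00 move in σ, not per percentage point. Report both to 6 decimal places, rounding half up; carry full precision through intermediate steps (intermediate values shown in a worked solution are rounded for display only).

σ√T = 0.3311·√0.9412 = 0.321218
d₁ = (ln(S/K) + (r+σ²/2)T) / (σ√T) = (ln(21.37/21.84) + (0.0654+0.3311²/2)·0.9412) / 0.321218 = (-0.021755 + 0.113145) / 0.321218 = 0.284511
d₂ = d₁ − σ√T = 0.284511 − 0.321218 = -0.036708
e^{−rT} = e^{−0.0654·0.9412} = 0.940302
N(d₁) = 0.611990,  N(d₂) = 0.485359
Call price V = S·N(d₁) − K·e^{−rT}·N(d₂) = 13.078235 − 9.967425 = 3.110810
φ(d₁) = (1/√(2π))·e^{−d₁²/2} = 0.383118
ν = S·φ(d₁)·√T = 7.942885

price = 3.110810
ν = 7.942885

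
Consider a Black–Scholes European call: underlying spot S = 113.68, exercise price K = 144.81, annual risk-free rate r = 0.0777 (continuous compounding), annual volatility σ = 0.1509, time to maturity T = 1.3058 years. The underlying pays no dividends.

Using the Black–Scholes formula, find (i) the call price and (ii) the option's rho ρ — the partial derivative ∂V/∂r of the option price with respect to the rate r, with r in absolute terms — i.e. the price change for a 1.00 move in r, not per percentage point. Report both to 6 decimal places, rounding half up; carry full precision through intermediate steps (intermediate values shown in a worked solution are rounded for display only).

price = 2.455384
ρ = 31.380762

σ√T = 0.1509·√1.3058 = 0.172436
d₁ = (ln(S/K) + (r+σ²/2)T) / (σ√T) = (ln(113.68/144.81) + (0.0777+0.1509²/2)·1.3058) / 0.172436 = (-0.242035 + 0.116328) / 0.172436 = -0.729009
d₂ = d₁ − σ√T = -0.729009 − 0.172436 = -0.901445
e^{−rT} = e^{−0.0777·1.3058} = 0.903517
N(d₁) = 0.232998,  N(d₂) = 0.183676
Call price V = S·N(d₁) − K·e^{−rT}·N(d₂) = 26.487213 − 24.031829 = 2.455384
ρ = K·T·e^{−rT}·N(d₂) = 31.380762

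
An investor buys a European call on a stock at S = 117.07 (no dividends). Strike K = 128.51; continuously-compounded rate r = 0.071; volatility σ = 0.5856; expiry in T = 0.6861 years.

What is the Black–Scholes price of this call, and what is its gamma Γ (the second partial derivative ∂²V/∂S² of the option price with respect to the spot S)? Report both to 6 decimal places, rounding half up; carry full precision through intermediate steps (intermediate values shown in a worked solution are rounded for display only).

price = 20.374563
Γ = 0.006946

σ√T = 0.5856·√0.6861 = 0.485059
d₁ = (ln(S/K) + (r+σ²/2)T) / (σ√T) = (ln(117.07/128.51) + (0.071+0.5856²/2)·0.6861) / 0.485059 = (-0.093235 + 0.166354) / 0.485059 = 0.150744
d₂ = d₁ − σ√T = 0.150744 − 0.485059 = -0.334315
e^{−rT} = e^{−0.071·0.6861} = 0.952454
N(d₁) = 0.559911,  N(d₂) = 0.369071
Call price V = S·N(d₁) − K·e^{−rT}·N(d₂) = 65.548790 − 45.174227 = 20.374563
φ(d₁) = (1/√(2π))·e^{−d₁²/2} = 0.394435
Γ = φ(d₁) / (S·σ·√T) = 0.006946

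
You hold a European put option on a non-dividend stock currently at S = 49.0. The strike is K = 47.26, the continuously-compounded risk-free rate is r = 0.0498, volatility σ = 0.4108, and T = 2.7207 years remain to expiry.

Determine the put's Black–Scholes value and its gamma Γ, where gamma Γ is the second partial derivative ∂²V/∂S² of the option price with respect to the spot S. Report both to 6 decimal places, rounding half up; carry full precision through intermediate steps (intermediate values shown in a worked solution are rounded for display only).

σ√T = 0.4108·√2.7207 = 0.677596
d₁ = (ln(S/K) + (r+σ²/2)T) / (σ√T) = (ln(49.0/47.26) + (0.0498+0.4108²/2)·2.7207) / 0.677596 = (0.036156 + 0.365059) / 0.677596 = 0.592115
d₂ = d₁ − σ√T = 0.592115 − 0.677596 = -0.085480
e^{−rT} = e^{−0.0498·2.7207} = 0.873287
N(−d₁) = 0.276887,  N(−d₂) = 0.534060
Put price V = K·e^{−rT}·N(−d₂) − S·N(−d₁) = 22.041496 − 13.567446 = 8.474050
φ(d₁) = (1/√(2π))·e^{−d₁²/2} = 0.334794
Γ = φ(d₁) / (S·σ·√T) = 0.010083

price = 8.474050
Γ = 0.010083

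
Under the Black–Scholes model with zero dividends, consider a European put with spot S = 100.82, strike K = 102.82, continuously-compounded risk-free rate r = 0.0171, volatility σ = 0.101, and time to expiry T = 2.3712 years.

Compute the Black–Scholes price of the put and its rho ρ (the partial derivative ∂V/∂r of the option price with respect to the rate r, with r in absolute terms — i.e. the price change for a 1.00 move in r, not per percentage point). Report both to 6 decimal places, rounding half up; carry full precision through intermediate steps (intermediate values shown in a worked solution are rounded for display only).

price = 5.197379
ρ = -111.771420

σ√T = 0.101·√2.3712 = 0.155527
d₁ = (ln(S/K) + (r+σ²/2)T) / (σ√T) = (ln(100.82/102.82) + (0.0171+0.101²/2)·2.3712) / 0.155527 = (-0.019643 + 0.052642) / 0.155527 = 0.212174
d₂ = d₁ − σ√T = 0.212174 − 0.155527 = 0.056647
e^{−rT} = e^{−0.0171·2.3712} = 0.960264
N(−d₁) = 0.415986,  N(−d₂) = 0.477413
Put price V = K·e^{−rT}·N(−d₂) − S·N(−d₁) = 47.137070 − 41.939691 = 5.197379
ρ = −K·T·e^{−rT}·N(−d₂) = -111.771420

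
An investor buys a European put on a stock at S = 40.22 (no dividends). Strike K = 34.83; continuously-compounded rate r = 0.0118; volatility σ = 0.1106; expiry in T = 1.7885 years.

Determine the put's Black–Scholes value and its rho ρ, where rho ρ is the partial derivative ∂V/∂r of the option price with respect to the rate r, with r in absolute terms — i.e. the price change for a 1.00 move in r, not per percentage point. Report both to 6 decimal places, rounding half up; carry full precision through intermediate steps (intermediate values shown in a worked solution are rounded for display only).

σ√T = 0.1106·√1.7885 = 0.147911
d₁ = (ln(S/K) + (r+σ²/2)T) / (σ√T) = (ln(40.22/34.83) + (0.0118+0.1106²/2)·1.7885) / 0.147911 = (0.143885 + 0.032043) / 0.147911 = 1.189423
d₂ = d₁ − σ√T = 1.189423 − 0.147911 = 1.041512
e^{−rT} = e^{−0.0118·1.7885} = 0.979117
N(−d₁) = 0.117137,  N(−d₂) = 0.148819
Put price V = K·e^{−rT}·N(−d₂) − S·N(−d₁) = 5.075118 − 4.711235 = 0.363883
ρ = −K·T·e^{−rT}·N(−d₂) = -9.076849

price = 0.363883
ρ = -9.076849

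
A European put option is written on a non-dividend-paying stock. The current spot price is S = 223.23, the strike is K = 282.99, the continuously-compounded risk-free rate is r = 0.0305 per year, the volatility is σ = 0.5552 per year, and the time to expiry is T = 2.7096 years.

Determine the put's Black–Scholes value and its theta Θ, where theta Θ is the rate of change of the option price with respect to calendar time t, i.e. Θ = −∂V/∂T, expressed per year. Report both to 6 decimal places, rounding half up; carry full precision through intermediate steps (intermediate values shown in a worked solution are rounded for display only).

σ√T = 0.5552·√2.7096 = 0.913907
d₁ = (ln(S/K) + (r+σ²/2)T) / (σ√T) = (ln(223.23/282.99) + (0.0305+0.5552²/2)·2.7096) / 0.913907 = (-0.237209 + 0.500256) / 0.913907 = 0.287827
d₂ = d₁ − σ√T = 0.287827 − 0.913907 = -0.626080
e^{−rT} = e^{−0.0305·2.7096} = 0.920680
N(−d₁) = 0.386740,  N(−d₂) = 0.734369
Put price V = K·e^{−rT}·N(−d₂) − S·N(−d₁) = 191.334828 − 86.331894 = 105.002934
φ(d₁) = (1/√(2π))·e^{−d₁²/2} = 0.382755
Θ = −S·φ(d₁)·σ/(2√T) + r·K·e^{−rT}·N(−d₂) = −14.409207 + 5.835712 = -8.573495

price = 105.002934
Θ = -8.573495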